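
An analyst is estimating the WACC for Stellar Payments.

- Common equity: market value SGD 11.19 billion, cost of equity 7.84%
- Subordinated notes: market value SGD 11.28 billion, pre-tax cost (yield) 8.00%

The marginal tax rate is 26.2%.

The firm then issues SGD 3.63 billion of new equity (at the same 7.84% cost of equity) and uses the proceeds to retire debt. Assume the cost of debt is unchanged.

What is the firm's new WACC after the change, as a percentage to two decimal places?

7.18%

After the change:
Total capital V = 14.82 + 7.65 = 22.47.
Equity: weight = 14.82/22.47 = 0.6595; cost = 7.84%.
Subordinated notes: weight = 7.65/22.47 = 0.3405; after-tax cost = 8% × (1 − 26.2%) = 5.9040%.
WACC = 0.6595 × 7.8400% + 0.3405 × 5.9040% = 7.1809%.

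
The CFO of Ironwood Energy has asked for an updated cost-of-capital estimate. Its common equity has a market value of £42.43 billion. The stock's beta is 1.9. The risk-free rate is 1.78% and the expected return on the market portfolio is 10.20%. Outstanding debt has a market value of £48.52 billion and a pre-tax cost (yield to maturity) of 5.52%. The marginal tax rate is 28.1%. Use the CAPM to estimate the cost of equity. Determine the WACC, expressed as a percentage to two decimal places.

10.41%

Market risk premium = 10.2% − 1.78% = 8.42%.
Cost of equity via CAPM: Re = 1.78% + 1.9 × 8.42% = 17.7780%.
Total capital V = 42.43 + 48.52 = 90.95.
Equity: weight = 42.43/90.95 = 0.4665; cost = 17.778%.
Debt: weight = 48.52/90.95 = 0.5335; after-tax cost = 5.52% × (1 − 28.1%) = 3.9689%.
WACC = 0.4665 × 17.7780% + 0.5335 × 3.9689% = 10.4111%.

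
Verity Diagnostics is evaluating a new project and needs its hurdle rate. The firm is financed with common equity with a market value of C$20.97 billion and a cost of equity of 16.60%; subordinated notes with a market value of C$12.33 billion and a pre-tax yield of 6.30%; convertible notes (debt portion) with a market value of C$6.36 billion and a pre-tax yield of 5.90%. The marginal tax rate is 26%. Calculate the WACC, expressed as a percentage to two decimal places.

10.93%

Total capital V = 20.97 + 12.33 + 6.36 = 39.66.
Equity: weight = 20.97/39.66 = 0.5287; cost = 16.6%.
Subordinated notes: weight = 12.33/39.66 = 0.3109; after-tax cost = 6.3% × (1 − 26%) = 4.6620%.
Convertible notes (debt portion): weight = 6.36/39.66 = 0.1604; after-tax cost = 5.9% × (1 − 26%) = 4.3660%.
WACC = 0.5287 × 16.6000% + 0.3109 × 4.6620% + 0.1604 × 4.3660% = 10.9267%.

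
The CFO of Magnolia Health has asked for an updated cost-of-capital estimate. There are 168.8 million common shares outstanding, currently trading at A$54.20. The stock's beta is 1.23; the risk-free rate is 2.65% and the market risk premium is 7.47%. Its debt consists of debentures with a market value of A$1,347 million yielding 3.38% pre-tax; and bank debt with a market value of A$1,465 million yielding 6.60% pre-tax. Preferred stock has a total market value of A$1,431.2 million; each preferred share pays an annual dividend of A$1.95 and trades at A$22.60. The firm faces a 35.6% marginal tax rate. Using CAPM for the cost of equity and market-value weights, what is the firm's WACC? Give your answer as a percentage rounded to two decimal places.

Cost of equity via CAPM: Re = 2.65% + 1.23 × 7.47% = 11.8381%.
Cost of preferred: Rp = 1.95 / 22.6 = 8.6283%.
Market value of equity E = 54.2 × 168.8m = 9148.96m.
Total capital V = 9148.96 + 1431.2 + 1347 + 1465 = 13392.16.
Equity: weight = 9148.96/13392.16 = 0.6832; cost = 11.8381%.
Preferred: weight = 1431.2/13392.16 = 0.1069; cost = 8.6283%.
Debentures: weight = 1347/13392.16 = 0.1006; after-tax cost = 3.38% × (1 − 35.6%) = 2.1767%.
Bank debt: weight = 1465/13392.16 = 0.1094; after-tax cost = 6.6% × (1 − 35.6%) = 4.2504%.
WACC = 0.6832 × 11.8381% + 0.1069 × 8.6283% + 0.1006 × 2.1767% + 0.1094 × 4.2504% = 9.6933%.

9.69%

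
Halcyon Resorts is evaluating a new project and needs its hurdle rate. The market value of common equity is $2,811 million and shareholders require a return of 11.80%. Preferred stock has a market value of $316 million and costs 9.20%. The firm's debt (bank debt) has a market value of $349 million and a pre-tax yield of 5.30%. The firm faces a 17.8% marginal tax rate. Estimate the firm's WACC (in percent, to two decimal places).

Total capital V = 2811 + 316 + 349 = 3476.
Equity: weight = 2811/3476 = 0.8087; cost = 11.8%.
Preferred: weight = 316/3476 = 0.0909; cost = 9.2%.
Bank debt: weight = 349/3476 = 0.1004; after-tax cost = 5.3% × (1 − 17.8%) = 4.3566%.
WACC = 0.8087 × 11.8000% + 0.0909 × 9.2000% + 0.1004 × 4.3566% = 10.8163%.

10.82%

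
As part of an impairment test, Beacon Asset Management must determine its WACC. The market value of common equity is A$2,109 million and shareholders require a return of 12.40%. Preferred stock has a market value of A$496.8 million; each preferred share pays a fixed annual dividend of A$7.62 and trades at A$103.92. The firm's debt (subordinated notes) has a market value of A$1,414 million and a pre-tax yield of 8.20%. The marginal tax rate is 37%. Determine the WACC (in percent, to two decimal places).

Cost of preferred: Rp = 7.62 / 103.92 = 7.3326%.
Total capital V = 2109 + 496.8 + 1414 = 4019.8.
Equity: weight = 2109/4019.8 = 0.5247; cost = 12.4%.
Preferred: weight = 496.8/4019.8 = 0.1236; cost = 7.3326%.
Subordinated notes: weight = 1414/4019.8 = 0.3518; after-tax cost = 8.2% × (1 − 37%) = 5.1660%.
WACC = 0.5247 × 12.4000% + 0.1236 × 7.3326% + 0.3518 × 5.1660% = 9.2291%.

9.23%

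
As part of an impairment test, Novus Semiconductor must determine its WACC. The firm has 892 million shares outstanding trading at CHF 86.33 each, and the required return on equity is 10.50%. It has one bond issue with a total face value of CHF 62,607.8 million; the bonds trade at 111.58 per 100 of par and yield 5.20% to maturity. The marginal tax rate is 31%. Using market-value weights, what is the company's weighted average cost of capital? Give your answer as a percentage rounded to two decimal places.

Market value of equity E = 86.33 × 892m = 77006.36m. Market value of debt D = 62607.8m × 111.58/100 = 69857.78324m.
Total capital V = 77006.36 + 69857.78324 = 146864.14324.
Equity: weight = 77006.36/146864.14324 = 0.5243; cost = 10.5%.
Bonds outstanding: weight = 69857.78324/146864.14324 = 0.4757; after-tax cost = 5.2% × (1 − 31%) = 3.5880%.
WACC = 0.5243 × 10.5000% + 0.4757 × 3.5880% = 7.2122%.

7.21%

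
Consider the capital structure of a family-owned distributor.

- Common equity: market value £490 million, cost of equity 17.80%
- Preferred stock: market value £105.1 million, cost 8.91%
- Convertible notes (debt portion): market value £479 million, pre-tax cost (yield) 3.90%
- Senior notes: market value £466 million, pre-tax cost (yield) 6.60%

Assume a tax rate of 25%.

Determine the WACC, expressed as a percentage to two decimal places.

8.68%

Total capital V = 490 + 105.1 + 479 + 466 = 1540.1.
Equity: weight = 490/1540.1 = 0.3182; cost = 17.8%.
Preferred: weight = 105.1/1540.1 = 0.0682; cost = 8.91%.
Convertible notes (debt portion): weight = 479/1540.1 = 0.3110; after-tax cost = 3.9% × (1 − 25%) = 2.9250%.
Senior notes: weight = 466/1540.1 = 0.3026; after-tax cost = 6.6% × (1 − 25%) = 4.9500%.
WACC = 0.3182 × 17.8000% + 0.0682 × 8.9100% + 0.3110 × 2.9250% + 0.3026 × 4.9500% = 8.6788%.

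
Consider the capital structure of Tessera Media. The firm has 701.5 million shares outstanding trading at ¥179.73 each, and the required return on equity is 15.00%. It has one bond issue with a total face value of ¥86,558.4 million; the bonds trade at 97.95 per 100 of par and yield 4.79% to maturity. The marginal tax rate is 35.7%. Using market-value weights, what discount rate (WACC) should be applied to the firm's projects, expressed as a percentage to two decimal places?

Market value of equity E = 179.73 × 701.5m = 126080.595m. Market value of debt D = 86558.4m × 97.95/100 = 84783.9528m.
Total capital V = 126080.595 + 84783.9528 = 210864.5478.
Equity: weight = 126080.595/210864.5478 = 0.5979; cost = 15%.
Bonds outstanding: weight = 84783.9528/210864.5478 = 0.4021; after-tax cost = 4.79% × (1 − 35.7%) = 3.0800%.
WACC = 0.5979 × 15.0000% + 0.4021 × 3.0800% = 10.2072%.

10.21%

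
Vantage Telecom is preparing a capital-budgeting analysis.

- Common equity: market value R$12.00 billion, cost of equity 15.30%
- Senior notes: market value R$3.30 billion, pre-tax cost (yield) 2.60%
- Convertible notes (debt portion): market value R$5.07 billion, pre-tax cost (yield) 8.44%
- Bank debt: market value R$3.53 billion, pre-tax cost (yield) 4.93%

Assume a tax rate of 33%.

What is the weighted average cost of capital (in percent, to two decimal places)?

Total capital V = 12 + 3.3 + 5.07 + 3.53 = 23.9.
Equity: weight = 12/23.9 = 0.5021; cost = 15.3%.
Senior notes: weight = 3.3/23.9 = 0.1381; after-tax cost = 2.6% × (1 − 33%) = 1.7420%.
Convertible notes (debt portion): weight = 5.07/23.9 = 0.2121; after-tax cost = 8.44% × (1 − 33%) = 5.6548%.
Bank debt: weight = 3.53/23.9 = 0.1477; after-tax cost = 4.93% × (1 − 33%) = 3.3031%.
WACC = 0.5021 × 15.3000% + 0.1381 × 1.7420% + 0.2121 × 5.6548% + 0.1477 × 3.3031% = 9.6100%.

9.61%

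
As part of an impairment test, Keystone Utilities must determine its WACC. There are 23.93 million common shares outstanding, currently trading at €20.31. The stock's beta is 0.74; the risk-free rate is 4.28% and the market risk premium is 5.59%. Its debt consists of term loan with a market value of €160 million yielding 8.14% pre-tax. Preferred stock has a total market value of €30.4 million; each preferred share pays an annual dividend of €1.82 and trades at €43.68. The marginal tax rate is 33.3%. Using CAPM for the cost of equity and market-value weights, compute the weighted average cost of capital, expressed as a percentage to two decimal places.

Cost of equity via CAPM: Re = 4.28% + 0.74 × 5.59% = 8.4166%.
Cost of preferred: Rp = 1.82 / 43.68 = 4.1667%.
Market value of equity E = 20.31 × 23.93m = 486.0183m.
Total capital V = 486.0183 + 30.4 + 160 = 676.4183.
Equity: weight = 486.0183/676.4183 = 0.7185; cost = 8.4166%.
Preferred: weight = 30.4/676.4183 = 0.0449; cost = 4.1667%.
Term loan: weight = 160/676.4183 = 0.2365; after-tax cost = 8.14% × (1 − 33.3%) = 5.4294%.
WACC = 0.7185 × 8.4166% + 0.0449 × 4.1667% + 0.2365 × 5.4294% = 7.5190%.

7.52%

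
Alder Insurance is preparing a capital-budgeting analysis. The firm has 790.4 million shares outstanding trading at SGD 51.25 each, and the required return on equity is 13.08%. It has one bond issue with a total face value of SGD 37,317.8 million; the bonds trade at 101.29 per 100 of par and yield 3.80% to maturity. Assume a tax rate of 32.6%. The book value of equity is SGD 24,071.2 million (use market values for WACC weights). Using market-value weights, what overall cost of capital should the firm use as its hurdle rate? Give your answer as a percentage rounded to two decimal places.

Market value of equity E = 51.25 × 790.4m = 40508m. Market value of debt D = 37317.8m × 101.29/100 = 37799.19962m.
Total capital V = 40508 + 37799.19962 = 78307.19962.
Equity: weight = 40508/78307.19962 = 0.5173; cost = 13.08%.
Bonds outstanding: weight = 37799.19962/78307.19962 = 0.4827; after-tax cost = 3.8% × (1 − 32.6%) = 2.5612%.
WACC = 0.5173 × 13.0800% + 0.4827 × 2.5612% = 8.0025%.

8.00%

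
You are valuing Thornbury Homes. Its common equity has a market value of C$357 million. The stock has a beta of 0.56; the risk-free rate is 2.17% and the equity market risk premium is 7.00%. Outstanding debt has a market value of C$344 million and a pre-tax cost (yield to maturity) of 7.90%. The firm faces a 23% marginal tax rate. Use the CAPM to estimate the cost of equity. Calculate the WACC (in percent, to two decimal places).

Cost of equity via CAPM: Re = 2.17% + 0.56 × 7.0% = 6.0900%.
Total capital V = 357 + 344 = 701.
Equity: weight = 357/701 = 0.5093; cost = 6.09%.
Debt: weight = 344/701 = 0.4907; after-tax cost = 7.9% × (1 − 23%) = 6.0830%.
WACC = 0.5093 × 6.0900% + 0.4907 × 6.0830% = 6.0866%.

6.09%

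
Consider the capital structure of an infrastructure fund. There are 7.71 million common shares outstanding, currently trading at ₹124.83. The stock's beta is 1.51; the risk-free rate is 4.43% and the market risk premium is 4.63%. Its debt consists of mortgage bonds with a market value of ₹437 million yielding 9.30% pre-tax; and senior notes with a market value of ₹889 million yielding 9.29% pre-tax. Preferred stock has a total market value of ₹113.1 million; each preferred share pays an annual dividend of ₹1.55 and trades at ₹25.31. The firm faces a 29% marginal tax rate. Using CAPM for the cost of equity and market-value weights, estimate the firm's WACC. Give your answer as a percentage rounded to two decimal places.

8.51%

Cost of equity via CAPM: Re = 4.43% + 1.51 × 4.63% = 11.4213%.
Cost of preferred: Rp = 1.55 / 25.31 = 6.1241%.
Market value of equity E = 124.83 × 7.71m = 962.4393m.
Total capital V = 962.4393 + 113.1 + 437 + 889 = 2401.5393.
Equity: weight = 962.4393/2401.5393 = 0.4008; cost = 11.4213%.
Preferred: weight = 113.1/2401.5393 = 0.0471; cost = 6.1241%.
Mortgage bonds: weight = 437/2401.5393 = 0.1820; after-tax cost = 9.3% × (1 − 29%) = 6.6030%.
Senior notes: weight = 889/2401.5393 = 0.3702; after-tax cost = 9.29% × (1 − 29%) = 6.5959%.
WACC = 0.4008 × 11.4213% + 0.0471 × 6.1241% + 0.1820 × 6.6030% + 0.3702 × 6.5959% = 8.5088%.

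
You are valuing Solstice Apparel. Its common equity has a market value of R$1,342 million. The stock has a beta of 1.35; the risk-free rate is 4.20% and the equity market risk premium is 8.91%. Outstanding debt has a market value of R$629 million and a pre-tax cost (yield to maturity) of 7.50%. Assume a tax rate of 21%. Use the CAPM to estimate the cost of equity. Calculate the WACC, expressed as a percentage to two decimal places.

12.94%

Cost of equity via CAPM: Re = 4.2% + 1.35 × 8.91% = 16.2285%.
Total capital V = 1342 + 629 = 1971.
Equity: weight = 1342/1971 = 0.6809; cost = 16.2285%.
Debt: weight = 629/1971 = 0.3191; after-tax cost = 7.5% × (1 − 21%) = 5.9250%.
WACC = 0.6809 × 16.2285% + 0.3191 × 5.9250% = 12.9404%.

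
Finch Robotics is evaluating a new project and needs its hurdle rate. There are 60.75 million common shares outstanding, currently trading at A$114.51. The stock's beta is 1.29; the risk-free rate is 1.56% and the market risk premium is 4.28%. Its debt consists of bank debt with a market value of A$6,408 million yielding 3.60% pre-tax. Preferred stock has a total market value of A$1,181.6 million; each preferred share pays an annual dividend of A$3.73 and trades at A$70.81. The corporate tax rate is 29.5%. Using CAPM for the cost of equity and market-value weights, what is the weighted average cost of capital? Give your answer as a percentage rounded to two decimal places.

4.93%

Cost of equity via CAPM: Re = 1.56% + 1.29 × 4.28% = 7.0812%.
Cost of preferred: Rp = 3.73 / 70.81 = 5.2676%.
Market value of equity E = 114.51 × 60.75m = 6956.4825m.
Total capital V = 6956.4825 + 1181.6 + 6408 = 14546.0825.
Equity: weight = 6956.4825/14546.0825 = 0.4782; cost = 7.0812%.
Preferred: weight = 1181.6/14546.0825 = 0.0812; cost = 5.2676%.
Bank debt: weight = 6408/14546.0825 = 0.4405; after-tax cost = 3.6% × (1 − 29.5%) = 2.5380%.
WACC = 0.4782 × 7.0812% + 0.0812 × 5.2676% + 0.4405 × 2.5380% = 4.9325%.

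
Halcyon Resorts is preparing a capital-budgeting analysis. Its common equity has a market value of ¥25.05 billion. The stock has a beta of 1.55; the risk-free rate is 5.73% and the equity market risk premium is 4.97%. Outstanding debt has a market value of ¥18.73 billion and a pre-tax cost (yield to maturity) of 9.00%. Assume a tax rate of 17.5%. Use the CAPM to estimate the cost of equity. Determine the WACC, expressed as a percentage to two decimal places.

Cost of equity via CAPM: Re = 5.73% + 1.55 × 4.97% = 13.4335%.
Total capital V = 25.05 + 18.73 = 43.78.
Equity: weight = 25.05/43.78 = 0.5722; cost = 13.4335%.
Debt: weight = 18.73/43.78 = 0.4278; after-tax cost = 9% × (1 − 17.5%) = 7.4250%.
WACC = 0.5722 × 13.4335% + 0.4278 × 7.4250% = 10.8629%.

10.86%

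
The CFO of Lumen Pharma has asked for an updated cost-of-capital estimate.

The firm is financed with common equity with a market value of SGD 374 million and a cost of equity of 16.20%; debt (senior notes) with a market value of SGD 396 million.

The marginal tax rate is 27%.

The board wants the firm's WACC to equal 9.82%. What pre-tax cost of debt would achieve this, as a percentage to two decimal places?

Total capital V = 374 + 396 = 770.
Equity weight = 374/770 = 0.4857.
Senior notes weight = 396/770 = 0.5143.
Equity contribution = 0.4857 × 16.2% = 7.8686%.
Remaining for debt = 9.82% − 7.8686% = 1.9514%.
Rd × (1 − 27%) × 0.5143 = 1.9514%  ⇒  Rd = 5.1979%.

5.20%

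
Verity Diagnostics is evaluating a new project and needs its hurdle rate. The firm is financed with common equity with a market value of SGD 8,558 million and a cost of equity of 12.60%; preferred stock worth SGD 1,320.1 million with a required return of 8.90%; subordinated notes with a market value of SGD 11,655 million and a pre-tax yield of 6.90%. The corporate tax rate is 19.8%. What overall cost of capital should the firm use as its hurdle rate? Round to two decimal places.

8.55%

Total capital V = 8558 + 1320.1 + 11655 = 21533.1.
Equity: weight = 8558/21533.1 = 0.3974; cost = 12.6%.
Preferred: weight = 1320.1/21533.1 = 0.0613; cost = 8.9%.
Subordinated notes: weight = 11655/21533.1 = 0.5413; after-tax cost = 6.9% × (1 − 19.8%) = 5.5338%.
WACC = 0.3974 × 12.6000% + 0.0613 × 8.9000% + 0.5413 × 5.5338% = 8.5485%.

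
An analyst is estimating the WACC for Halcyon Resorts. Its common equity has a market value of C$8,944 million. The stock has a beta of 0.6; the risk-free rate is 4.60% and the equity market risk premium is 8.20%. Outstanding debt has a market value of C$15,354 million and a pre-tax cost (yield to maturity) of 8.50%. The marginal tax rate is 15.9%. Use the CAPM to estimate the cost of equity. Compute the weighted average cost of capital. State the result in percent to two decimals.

Cost of equity via CAPM: Re = 4.6% + 0.6 × 8.2% = 9.5200%.
Total capital V = 8944 + 15354 = 24298.
Equity: weight = 8944/24298 = 0.3681; cost = 9.52%.
Debt: weight = 15354/24298 = 0.6319; after-tax cost = 8.5% × (1 − 15.9%) = 7.1485%.
WACC = 0.3681 × 9.5200% + 0.6319 × 7.1485% = 8.0214%.

8.02%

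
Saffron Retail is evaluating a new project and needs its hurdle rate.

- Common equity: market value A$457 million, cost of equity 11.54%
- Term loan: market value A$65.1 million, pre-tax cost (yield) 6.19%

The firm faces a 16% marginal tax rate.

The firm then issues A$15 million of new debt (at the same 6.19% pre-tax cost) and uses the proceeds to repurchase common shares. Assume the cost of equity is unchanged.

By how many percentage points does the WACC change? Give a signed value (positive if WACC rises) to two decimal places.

Current WACC:
Total capital V = 457 + 65.1 = 522.1.
Equity: weight = 457/522.1 = 0.8753; cost = 11.54%.
Term loan: weight = 65.1/522.1 = 0.1247; after-tax cost = 6.19% × (1 − 16%) = 5.1996%.
WACC = 0.8753 × 11.5400% + 0.1247 × 5.1996% = 10.7494%.
After the change:
Total capital V = 442 + 80.1 = 522.1.
Equity: weight = 442/522.1 = 0.8466; cost = 11.54%.
Term loan: weight = 80.1/522.1 = 0.1534; after-tax cost = 6.19% × (1 − 16%) = 5.1996%.
WACC = 0.8466 × 11.5400% + 0.1534 × 5.1996% = 10.5673%.
Change in WACC = 10.5673% − 10.7494% = -0.1822 pp.

-0.18 pp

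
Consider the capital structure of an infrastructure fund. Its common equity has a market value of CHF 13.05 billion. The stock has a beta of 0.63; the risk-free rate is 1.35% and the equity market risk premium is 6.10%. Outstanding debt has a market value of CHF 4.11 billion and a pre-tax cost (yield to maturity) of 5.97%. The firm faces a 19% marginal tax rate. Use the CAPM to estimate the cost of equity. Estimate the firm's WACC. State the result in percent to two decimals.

Cost of equity via CAPM: Re = 1.35% + 0.63 × 6.1% = 5.1930%.
Total capital V = 13.05 + 4.11 = 17.16.
Equity: weight = 13.05/17.16 = 0.7605; cost = 5.193%.
Debt: weight = 4.11/17.16 = 0.2395; after-tax cost = 5.97% × (1 − 19%) = 4.8357%.
WACC = 0.7605 × 5.1930% + 0.2395 × 4.8357% = 5.1074%.

5.11%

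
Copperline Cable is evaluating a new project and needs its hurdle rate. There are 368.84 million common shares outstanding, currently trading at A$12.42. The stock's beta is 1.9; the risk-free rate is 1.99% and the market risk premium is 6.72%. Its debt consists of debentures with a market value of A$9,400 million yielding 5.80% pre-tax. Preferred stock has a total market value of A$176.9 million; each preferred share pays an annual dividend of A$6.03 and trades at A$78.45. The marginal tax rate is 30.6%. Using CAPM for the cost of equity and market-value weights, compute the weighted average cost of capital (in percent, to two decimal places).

Cost of equity via CAPM: Re = 1.99% + 1.9 × 6.72% = 14.7580%.
Cost of preferred: Rp = 6.03 / 78.45 = 7.6864%.
Market value of equity E = 12.42 × 368.84m = 4580.9928m.
Total capital V = 4580.9928 + 176.9 + 9400 = 14157.8928.
Equity: weight = 4580.9928/14157.8928 = 0.3236; cost = 14.758%.
Preferred: weight = 176.9/14157.8928 = 0.0125; cost = 7.6864%.
Debentures: weight = 9400/14157.8928 = 0.6639; after-tax cost = 5.8% × (1 − 30.6%) = 4.0252%.
WACC = 0.3236 × 14.7580% + 0.0125 × 7.6864% + 0.6639 × 4.0252% = 7.5437%.

7.54%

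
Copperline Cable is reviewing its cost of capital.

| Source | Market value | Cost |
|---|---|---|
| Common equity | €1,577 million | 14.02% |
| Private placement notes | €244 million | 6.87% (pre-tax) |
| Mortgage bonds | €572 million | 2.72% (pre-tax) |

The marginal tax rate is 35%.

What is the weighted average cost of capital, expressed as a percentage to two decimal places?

10.12%

Total capital V = 1577 + 244 + 572 = 2393.
Equity: weight = 1577/2393 = 0.6590; cost = 14.02%.
Private placement notes: weight = 244/2393 = 0.1020; after-tax cost = 6.87% × (1 − 35%) = 4.4655%.
Mortgage bonds: weight = 572/2393 = 0.2390; after-tax cost = 2.72% × (1 − 35%) = 1.7680%.
WACC = 0.6590 × 14.0200% + 0.1020 × 4.4655% + 0.2390 × 1.7680% = 10.1172%.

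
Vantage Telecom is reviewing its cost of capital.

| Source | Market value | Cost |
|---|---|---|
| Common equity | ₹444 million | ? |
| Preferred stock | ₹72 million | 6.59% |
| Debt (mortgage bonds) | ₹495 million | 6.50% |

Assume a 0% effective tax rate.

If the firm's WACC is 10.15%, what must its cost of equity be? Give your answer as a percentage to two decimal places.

14.80%

Total capital V = 444 + 72 + 495 = 1011.
Equity weight = 444/1011 = 0.4392.
Preferred weight = 72/1011 = 0.0712.
Mortgage bonds weight = 495/1011 = 0.4896.
Debt contribution = 0.4896 × 6.5% × (1 − 0%) = 3.1825%.
Preferred contribution = 0.0712 × 6.59% = 0.4693%.
Required equity contribution = 10.15% − 3.6518% = 6.4982%.
Re = 6.4982% / 0.4392 = 14.7966%.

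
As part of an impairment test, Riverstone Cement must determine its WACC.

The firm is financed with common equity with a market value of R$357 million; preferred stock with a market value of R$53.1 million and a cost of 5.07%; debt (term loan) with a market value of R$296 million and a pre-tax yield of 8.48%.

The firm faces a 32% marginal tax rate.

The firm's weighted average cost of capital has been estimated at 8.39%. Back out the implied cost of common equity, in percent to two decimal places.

11.06%

Total capital V = 357 + 53.1 + 296 = 706.1.
Equity weight = 357/706.1 = 0.5056.
Preferred weight = 53.1/706.1 = 0.0752.
Term loan weight = 296/706.1 = 0.4192.
Debt contribution = 0.4192 × 8.48% × (1 − 32%) = 2.4173%.
Preferred contribution = 0.0752 × 5.07% = 0.3813%.
Required equity contribution = 8.39% − 2.7986% = 5.5914%.
Re = 5.5914% / 0.5056 = 11.0591%.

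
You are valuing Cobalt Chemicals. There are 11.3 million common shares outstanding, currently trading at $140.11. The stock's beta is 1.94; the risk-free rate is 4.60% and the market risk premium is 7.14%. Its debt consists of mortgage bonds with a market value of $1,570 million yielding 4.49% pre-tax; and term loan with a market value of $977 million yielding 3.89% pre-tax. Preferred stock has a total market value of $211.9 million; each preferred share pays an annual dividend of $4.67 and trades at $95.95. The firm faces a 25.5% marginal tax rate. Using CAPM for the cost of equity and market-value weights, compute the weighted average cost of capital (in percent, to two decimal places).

Cost of equity via CAPM: Re = 4.6% + 1.94 × 7.14% = 18.4516%.
Cost of preferred: Rp = 4.67 / 95.95 = 4.8671%.
Market value of equity E = 140.11 × 11.3m = 1583.243m.
Total capital V = 1583.243 + 211.9 + 1570 + 977 = 4342.143.
Equity: weight = 1583.243/4342.143 = 0.3646; cost = 18.4516%.
Preferred: weight = 211.9/4342.143 = 0.0488; cost = 4.8671%.
Mortgage bonds: weight = 1570/4342.143 = 0.3616; after-tax cost = 4.49% × (1 − 25.5%) = 3.3451%.
Term loan: weight = 977/4342.143 = 0.2250; after-tax cost = 3.89% × (1 − 25.5%) = 2.8981%.
WACC = 0.3646 × 18.4516% + 0.0488 × 4.8671% + 0.3616 × 3.3451% + 0.2250 × 2.8981% = 8.8269%.

8.83%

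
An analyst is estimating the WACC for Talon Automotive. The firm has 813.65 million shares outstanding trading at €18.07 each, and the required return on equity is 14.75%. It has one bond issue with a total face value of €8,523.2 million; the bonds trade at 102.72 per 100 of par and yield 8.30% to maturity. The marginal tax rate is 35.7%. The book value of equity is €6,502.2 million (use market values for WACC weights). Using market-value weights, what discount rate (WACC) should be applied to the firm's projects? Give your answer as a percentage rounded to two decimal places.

11.24%

Market value of equity E = 18.07 × 813.65m = 14702.6555m. Market value of debt D = 8523.2m × 102.72/100 = 8755.03104m.
Total capital V = 14702.6555 + 8755.03104 = 23457.68654.
Equity: weight = 14702.6555/23457.68654 = 0.6268; cost = 14.75%.
Bonds outstanding: weight = 8755.03104/23457.68654 = 0.3732; after-tax cost = 8.3% × (1 − 35.7%) = 5.3369%.
WACC = 0.6268 × 14.7500% + 0.3732 × 5.3369% = 11.2368%.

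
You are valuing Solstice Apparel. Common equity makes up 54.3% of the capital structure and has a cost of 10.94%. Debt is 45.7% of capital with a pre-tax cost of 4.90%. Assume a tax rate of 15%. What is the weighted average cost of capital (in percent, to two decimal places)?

7.84%

After-tax cost of debt = 4.9% × (1 − 15%) = 4.1650%.
WACC = 0.543 × 10.9400% + 0.457 × 4.1650% = 7.8438%.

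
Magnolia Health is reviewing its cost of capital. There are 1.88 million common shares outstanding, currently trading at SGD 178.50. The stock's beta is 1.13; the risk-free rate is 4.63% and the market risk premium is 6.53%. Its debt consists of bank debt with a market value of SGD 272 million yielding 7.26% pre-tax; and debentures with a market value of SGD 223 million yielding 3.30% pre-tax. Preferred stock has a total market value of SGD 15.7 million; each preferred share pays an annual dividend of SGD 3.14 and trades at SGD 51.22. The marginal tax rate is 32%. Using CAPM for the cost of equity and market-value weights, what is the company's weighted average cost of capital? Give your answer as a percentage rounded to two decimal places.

7.05%

Cost of equity via CAPM: Re = 4.63% + 1.13 × 6.53% = 12.0089%.
Cost of preferred: Rp = 3.14 / 51.22 = 6.1304%.
Market value of equity E = 178.5 × 1.88m = 335.58m.
Total capital V = 335.58 + 15.7 + 272 + 223 = 846.28.
Equity: weight = 335.58/846.28 = 0.3965; cost = 12.0089%.
Preferred: weight = 15.7/846.28 = 0.0186; cost = 6.1304%.
Bank debt: weight = 272/846.28 = 0.3214; after-tax cost = 7.26% × (1 − 32%) = 4.9368%.
Debentures: weight = 223/846.28 = 0.2635; after-tax cost = 3.3% × (1 − 32%) = 2.2440%.
WACC = 0.3965 × 12.0089% + 0.0186 × 6.1304% + 0.3214 × 4.9368% + 0.2635 × 2.2440% = 7.0537%.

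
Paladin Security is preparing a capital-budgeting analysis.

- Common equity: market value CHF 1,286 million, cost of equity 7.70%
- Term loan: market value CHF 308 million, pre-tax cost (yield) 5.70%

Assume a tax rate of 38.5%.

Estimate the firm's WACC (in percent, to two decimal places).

Total capital V = 1286 + 308 = 1594.
Equity: weight = 1286/1594 = 0.8068; cost = 7.7%.
Term loan: weight = 308/1594 = 0.1932; after-tax cost = 5.7% × (1 − 38.5%) = 3.5055%.
WACC = 0.8068 × 7.7000% + 0.1932 × 3.5055% = 6.8895%.

6.89%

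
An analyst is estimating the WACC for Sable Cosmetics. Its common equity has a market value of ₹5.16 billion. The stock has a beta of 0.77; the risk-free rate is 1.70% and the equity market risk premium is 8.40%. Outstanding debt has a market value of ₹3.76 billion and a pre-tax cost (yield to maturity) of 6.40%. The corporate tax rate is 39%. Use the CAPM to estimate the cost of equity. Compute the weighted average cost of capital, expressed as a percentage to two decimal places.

Cost of equity via CAPM: Re = 1.7% + 0.77 × 8.4% = 8.1680%.
Total capital V = 5.16 + 3.76 = 8.92.
Equity: weight = 5.16/8.92 = 0.5785; cost = 8.168%.
Debt: weight = 3.76/8.92 = 0.4215; after-tax cost = 6.4% × (1 − 39%) = 3.9040%.
WACC = 0.5785 × 8.1680% + 0.4215 × 3.9040% = 6.3706%.

6.37%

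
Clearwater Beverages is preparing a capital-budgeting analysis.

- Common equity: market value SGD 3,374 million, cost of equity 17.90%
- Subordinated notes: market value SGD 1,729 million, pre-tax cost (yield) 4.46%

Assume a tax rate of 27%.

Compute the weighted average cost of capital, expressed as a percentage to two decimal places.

12.94%

Total capital V = 3374 + 1729 = 5103.
Equity: weight = 3374/5103 = 0.6612; cost = 17.9%.
Subordinated notes: weight = 1729/5103 = 0.3388; after-tax cost = 4.46% × (1 − 27%) = 3.2558%.
WACC = 0.6612 × 17.9000% + 0.3388 × 3.2558% = 12.9382%.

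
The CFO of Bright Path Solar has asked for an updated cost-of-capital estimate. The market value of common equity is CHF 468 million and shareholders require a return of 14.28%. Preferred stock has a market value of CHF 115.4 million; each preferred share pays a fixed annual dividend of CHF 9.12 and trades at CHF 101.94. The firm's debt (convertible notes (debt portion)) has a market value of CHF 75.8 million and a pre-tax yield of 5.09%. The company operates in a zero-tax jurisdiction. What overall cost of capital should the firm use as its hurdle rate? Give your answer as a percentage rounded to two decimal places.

Cost of preferred: Rp = 9.12 / 101.94 = 8.9464%.
Total capital V = 468 + 115.4 + 75.8 = 659.2.
Equity: weight = 468/659.2 = 0.7100; cost = 14.28%.
Preferred: weight = 115.4/659.2 = 0.1751; cost = 8.9464%.
Convertible notes (debt portion): weight = 75.8/659.2 = 0.1150; after-tax cost = 5.09% × (1 − 0%) = 5.0900%.
WACC = 0.7100 × 14.2800% + 0.1751 × 8.9464% + 0.1150 × 5.0900% = 12.2896%.

12.29%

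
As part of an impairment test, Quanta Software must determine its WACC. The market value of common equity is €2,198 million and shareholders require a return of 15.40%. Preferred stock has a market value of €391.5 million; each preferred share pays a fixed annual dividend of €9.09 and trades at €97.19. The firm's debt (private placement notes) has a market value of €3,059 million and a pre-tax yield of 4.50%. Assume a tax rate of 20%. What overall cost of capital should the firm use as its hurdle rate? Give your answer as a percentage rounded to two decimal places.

Cost of preferred: Rp = 9.09 / 97.19 = 9.3528%.
Total capital V = 2198 + 391.5 + 3059 = 5648.5.
Equity: weight = 2198/5648.5 = 0.3891; cost = 15.4%.
Preferred: weight = 391.5/5648.5 = 0.0693; cost = 9.3528%.
Private placement notes: weight = 3059/5648.5 = 0.5416; after-tax cost = 4.5% × (1 − 20%) = 3.6000%.
WACC = 0.3891 × 15.4000% + 0.0693 × 9.3528% + 0.5416 × 3.6000% = 8.5905%.

8.59%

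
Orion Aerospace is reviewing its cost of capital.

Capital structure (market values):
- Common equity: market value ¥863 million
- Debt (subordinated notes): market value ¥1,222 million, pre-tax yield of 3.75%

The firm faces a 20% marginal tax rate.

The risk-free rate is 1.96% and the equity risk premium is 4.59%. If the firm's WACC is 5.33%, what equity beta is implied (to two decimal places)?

1.45

Total capital V = 863 + 1222 = 2085.
Equity weight = 863/2085 = 0.4139.
Subordinated notes weight = 1222/2085 = 0.5861.
Debt contribution = 0.5861 × 3.75% × (1 − 20%) = 1.7583%.
Required equity contribution = 5.33% − 1.7583% = 3.5717%  ⇒  Re = 8.6293%.
CAPM: 8.6293% = 1.96% + β × 4.59%  ⇒  β = 1.4530.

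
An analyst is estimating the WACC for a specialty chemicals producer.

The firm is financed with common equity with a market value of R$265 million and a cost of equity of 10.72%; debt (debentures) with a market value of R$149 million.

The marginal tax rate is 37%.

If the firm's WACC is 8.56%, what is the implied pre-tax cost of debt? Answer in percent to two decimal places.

7.49%

Total capital V = 265 + 149 = 414.
Equity weight = 265/414 = 0.6401.
Debentures weight = 149/414 = 0.3599.
Equity contribution = 0.6401 × 10.72% = 6.8618%.
Remaining for debt = 8.56% − 6.8618% = 1.6982%.
Rd × (1 − 37%) × 0.3599 = 1.6982%  ⇒  Rd = 7.4895%.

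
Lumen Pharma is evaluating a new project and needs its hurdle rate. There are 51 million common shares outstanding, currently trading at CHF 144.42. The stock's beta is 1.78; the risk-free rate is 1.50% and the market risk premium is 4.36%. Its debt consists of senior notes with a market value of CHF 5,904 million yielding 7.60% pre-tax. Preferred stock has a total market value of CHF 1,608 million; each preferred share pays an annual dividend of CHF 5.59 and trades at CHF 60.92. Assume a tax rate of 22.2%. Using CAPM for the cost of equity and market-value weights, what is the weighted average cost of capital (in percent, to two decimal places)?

7.92%

Cost of equity via CAPM: Re = 1.5% + 1.78 × 4.36% = 9.2608%.
Cost of preferred: Rp = 5.59 / 60.92 = 9.1760%.
Market value of equity E = 144.42 × 51m = 7365.42m.
Total capital V = 7365.42 + 1608 + 5904 = 14877.42.
Equity: weight = 7365.42/14877.42 = 0.4951; cost = 9.2608%.
Preferred: weight = 1608/14877.42 = 0.1081; cost = 9.176%.
Senior notes: weight = 5904/14877.42 = 0.3968; after-tax cost = 7.6% × (1 − 22.2%) = 5.9128%.
WACC = 0.4951 × 9.2608% + 0.1081 × 9.1760% + 0.3968 × 5.9128% = 7.9230%.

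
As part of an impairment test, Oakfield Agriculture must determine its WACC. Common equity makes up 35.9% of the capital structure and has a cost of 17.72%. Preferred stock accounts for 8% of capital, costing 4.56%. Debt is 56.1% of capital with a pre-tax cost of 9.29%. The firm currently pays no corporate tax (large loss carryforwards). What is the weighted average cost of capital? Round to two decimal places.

11.94%

After-tax cost of debt = 9.29% × (1 − 0%) = 9.2900%.
WACC = 0.359 × 17.7200% + 0.080 × 4.5600% + 0.561 × 9.2900% = 11.9380%.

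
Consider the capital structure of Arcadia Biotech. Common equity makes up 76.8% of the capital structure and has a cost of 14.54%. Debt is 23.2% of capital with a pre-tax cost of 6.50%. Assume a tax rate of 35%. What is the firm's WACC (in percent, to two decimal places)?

12.15%

After-tax cost of debt = 6.5% × (1 − 35%) = 4.2250%.
WACC = 0.768 × 14.5400% + 0.232 × 4.2250% = 12.1469%.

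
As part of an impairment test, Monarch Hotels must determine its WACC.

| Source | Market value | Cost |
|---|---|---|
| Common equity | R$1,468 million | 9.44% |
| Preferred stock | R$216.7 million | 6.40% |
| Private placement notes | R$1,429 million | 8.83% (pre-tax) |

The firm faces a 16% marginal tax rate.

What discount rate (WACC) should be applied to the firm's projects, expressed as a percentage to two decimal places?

8.30%

Total capital V = 1468 + 216.7 + 1429 = 3113.7.
Equity: weight = 1468/3113.7 = 0.4715; cost = 9.44%.
Preferred: weight = 216.7/3113.7 = 0.0696; cost = 6.4%.
Private placement notes: weight = 1429/3113.7 = 0.4589; after-tax cost = 8.83% × (1 − 16%) = 7.4172%.
WACC = 0.4715 × 9.4400% + 0.0696 × 6.4000% + 0.4589 × 7.4172% = 8.3001%.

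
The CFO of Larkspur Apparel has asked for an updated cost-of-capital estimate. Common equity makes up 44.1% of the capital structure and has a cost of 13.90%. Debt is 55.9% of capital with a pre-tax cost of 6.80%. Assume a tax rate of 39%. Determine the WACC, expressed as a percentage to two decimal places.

8.45%

After-tax cost of debt = 6.8% × (1 − 39%) = 4.1480%.
WACC = 0.441 × 13.9000% + 0.559 × 4.1480% = 8.4486%.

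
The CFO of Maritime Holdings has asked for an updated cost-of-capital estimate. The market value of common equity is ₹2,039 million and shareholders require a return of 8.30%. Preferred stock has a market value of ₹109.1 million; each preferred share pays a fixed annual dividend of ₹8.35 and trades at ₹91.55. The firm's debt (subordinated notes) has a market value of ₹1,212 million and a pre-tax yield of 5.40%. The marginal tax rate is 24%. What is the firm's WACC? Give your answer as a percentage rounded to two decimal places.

Cost of preferred: Rp = 8.35 / 91.55 = 9.1207%.
Total capital V = 2039 + 109.1 + 1212 = 3360.1.
Equity: weight = 2039/3360.1 = 0.6068; cost = 8.3%.
Preferred: weight = 109.1/3360.1 = 0.0325; cost = 9.1207%.
Subordinated notes: weight = 1212/3360.1 = 0.3607; after-tax cost = 5.4% × (1 − 24%) = 4.1040%.
WACC = 0.6068 × 8.3000% + 0.0325 × 9.1207% + 0.3607 × 4.1040% = 6.8131%.

6.81%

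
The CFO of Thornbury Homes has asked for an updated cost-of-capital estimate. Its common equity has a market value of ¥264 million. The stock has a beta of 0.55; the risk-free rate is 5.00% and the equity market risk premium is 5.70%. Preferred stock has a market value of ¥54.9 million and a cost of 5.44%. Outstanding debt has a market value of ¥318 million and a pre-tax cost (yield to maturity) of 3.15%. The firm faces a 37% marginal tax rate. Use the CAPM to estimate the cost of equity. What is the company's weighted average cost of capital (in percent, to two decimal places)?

Cost of equity via CAPM: Re = 5.0% + 0.55 × 5.7% = 8.1350%.
Total capital V = 264 + 54.9 + 318 = 636.9.
Equity: weight = 264/636.9 = 0.4145; cost = 8.135%.
Preferred: weight = 54.9/636.9 = 0.0862; cost = 5.44%.
Debt: weight = 318/636.9 = 0.4993; after-tax cost = 3.15% × (1 − 37%) = 1.9845%.
WACC = 0.4145 × 8.1350% + 0.0862 × 5.4400% + 0.4993 × 1.9845% = 4.8318%.

4.83%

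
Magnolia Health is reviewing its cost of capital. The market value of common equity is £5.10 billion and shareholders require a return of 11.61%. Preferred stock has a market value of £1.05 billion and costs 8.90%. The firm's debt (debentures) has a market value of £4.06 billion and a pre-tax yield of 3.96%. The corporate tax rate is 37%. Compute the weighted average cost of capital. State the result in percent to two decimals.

7.71%

Total capital V = 5.1 + 1.05 + 4.06 = 10.21.
Equity: weight = 5.1/10.21 = 0.4995; cost = 11.61%.
Preferred: weight = 1.05/10.21 = 0.1028; cost = 8.9%.
Debentures: weight = 4.06/10.21 = 0.3976; after-tax cost = 3.96% × (1 − 37%) = 2.4948%.
WACC = 0.4995 × 11.6100% + 0.1028 × 8.9000% + 0.3976 × 2.4948% = 7.7066%.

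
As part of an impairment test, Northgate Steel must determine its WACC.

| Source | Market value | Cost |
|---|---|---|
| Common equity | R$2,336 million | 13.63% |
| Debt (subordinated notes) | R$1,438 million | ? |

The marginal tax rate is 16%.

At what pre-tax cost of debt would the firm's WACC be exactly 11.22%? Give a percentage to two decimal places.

Total capital V = 2336 + 1438 = 3774.
Equity weight = 2336/3774 = 0.6190.
Subordinated notes weight = 1438/3774 = 0.3810.
Equity contribution = 0.6190 × 13.63% = 8.4366%.
Remaining for debt = 11.22% − 8.4366% = 2.7834%.
Rd × (1 − 16%) × 0.3810 = 2.7834%  ⇒  Rd = 8.6964%.

8.70%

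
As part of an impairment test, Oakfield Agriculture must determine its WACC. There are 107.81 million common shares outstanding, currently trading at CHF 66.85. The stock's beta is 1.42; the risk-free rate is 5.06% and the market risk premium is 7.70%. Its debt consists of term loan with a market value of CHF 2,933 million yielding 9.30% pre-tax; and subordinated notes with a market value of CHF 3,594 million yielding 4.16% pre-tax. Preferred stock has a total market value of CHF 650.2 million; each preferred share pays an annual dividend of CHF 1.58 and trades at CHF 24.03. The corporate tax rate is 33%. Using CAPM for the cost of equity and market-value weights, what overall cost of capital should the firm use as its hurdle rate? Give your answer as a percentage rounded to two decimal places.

10.28%

Cost of equity via CAPM: Re = 5.06% + 1.42 × 7.7% = 15.9940%.
Cost of preferred: Rp = 1.58 / 24.03 = 6.5751%.
Market value of equity E = 66.85 × 107.81m = 7207.0985m.
Total capital V = 7207.0985 + 650.2 + 2933 + 3594 = 14384.2985.
Equity: weight = 7207.0985/14384.2985 = 0.5010; cost = 15.994%.
Preferred: weight = 650.2/14384.2985 = 0.0452; cost = 6.5751%.
Term loan: weight = 2933/14384.2985 = 0.2039; after-tax cost = 9.3% × (1 − 33%) = 6.2310%.
Subordinated notes: weight = 3594/14384.2985 = 0.2499; after-tax cost = 4.16% × (1 − 33%) = 2.7872%.
WACC = 0.5010 × 15.9940% + 0.0452 × 6.5751% + 0.2039 × 6.2310% + 0.2499 × 2.7872% = 10.2777%.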